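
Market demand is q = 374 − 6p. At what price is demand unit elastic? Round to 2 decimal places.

For linear demand q = a − bp, E = −bp/(a − bp). |E| = 1 ⇒ bp = a − bp ⇒ p = a/(2b).
p = 374/(2·6) ≈ 31.17.

31.17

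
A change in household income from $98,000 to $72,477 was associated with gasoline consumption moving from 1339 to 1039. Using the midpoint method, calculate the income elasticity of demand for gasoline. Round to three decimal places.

0.843

%ΔQ = (1039 − 1339)/[(1339+1039)/2] = -300/1189 ≈ -0.2523.
%ΔM = (72,477 − 98,000)/[(98,000+72,477)/2] = -25523/85238.5 ≈ -0.2994.
E_I = %ΔQ/%ΔM ≈ 0.843.
E_I ∈ (0,1): normal good (necessity).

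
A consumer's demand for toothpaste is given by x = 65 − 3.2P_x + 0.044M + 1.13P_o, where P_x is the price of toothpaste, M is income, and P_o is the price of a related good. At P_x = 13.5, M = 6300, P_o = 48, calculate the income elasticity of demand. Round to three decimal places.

0.785

Substituting, x = 65 − 3.2(13.5) + 0.044(6300) + 1.13(48) = 65 − 43.2 + 277.2 + 54.24 = 353.24.
∂x/∂M = +0.044, so E_I = 0.044·(6300/353.24) ≈ 0.785.
E_I ∈ (0,1): normal good (necessity).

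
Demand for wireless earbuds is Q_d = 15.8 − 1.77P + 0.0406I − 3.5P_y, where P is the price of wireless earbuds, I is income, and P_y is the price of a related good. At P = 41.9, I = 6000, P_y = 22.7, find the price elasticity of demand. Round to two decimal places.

First evaluate Q_d: 15.8 − 1.77(41.9) + 0.0406(6000) − 3.5(22.7) = 15.8 − 74.163 + 243.6 − 79.45 = 105.787.
∂Q_d/∂P = −1.77, so E_p = (−1.77)·(41.9/105.787) ≈ -0.70.
|E_p| < 1: demand is inelastic.

-0.70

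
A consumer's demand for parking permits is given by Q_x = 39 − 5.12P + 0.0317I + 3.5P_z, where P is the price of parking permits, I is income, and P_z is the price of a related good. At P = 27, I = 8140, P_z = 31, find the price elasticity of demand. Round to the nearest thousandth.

-0.517

First evaluate Q_x: 39 − 5.12(27) + 0.0317(8140) + 3.5(31) = 39 − 138.24 + 258.038 + 108.5 = 267.298.
∂Q_x/∂P = −5.12, so E_p = (−5.12)·(27/267.298) ≈ -0.517.
|E_p| < 1: demand is inelastic.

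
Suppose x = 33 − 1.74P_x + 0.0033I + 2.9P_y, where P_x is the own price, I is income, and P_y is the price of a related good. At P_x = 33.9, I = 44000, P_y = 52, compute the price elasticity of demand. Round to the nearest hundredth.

-0.22

x = 33 − 1.74(33.9) + 0.0033(44000) + 2.9(52) = 33 − 58.986 + 145.2 + 150.8 = 270.014.
∂x/∂P_x = −1.74, so E_p = (−1.74)·(33.9/270.014) ≈ -0.22.
|E_p| < 1: demand is inelastic.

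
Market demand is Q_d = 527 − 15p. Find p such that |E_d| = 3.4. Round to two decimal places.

27.15

Set −bp/(a − bp) = −3.4 ⇒ bp = 3.4(a − bp) ⇒ bp(1+3.4) = 3.4·a.
p = 3.4·527/(15·4.4) ≈ 27.15.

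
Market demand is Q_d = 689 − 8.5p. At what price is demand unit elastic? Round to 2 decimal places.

For linear demand Q_d = a − bp, E = −bp/(a − bp). |E| = 1 ⇒ bp = a − bp ⇒ p = a/(2b).
p = 689/(2·8.5) ≈ 40.53.

40.53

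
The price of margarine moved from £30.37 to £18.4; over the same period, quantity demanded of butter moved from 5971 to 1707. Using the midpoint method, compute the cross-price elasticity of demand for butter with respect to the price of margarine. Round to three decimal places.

%ΔQ_x = (1707 − 5971)/[(5971+1707)/2] = -4264/3839 ≈ -1.1107.
%ΔP_y = (18.4 − 30.37)/[(30.37+18.4)/2] ≈ -0.4909.
E_xy = -1.1107/-0.4909 ≈ 2.263.
E_xy > 0, so butter and margarine are substitutes.

2.263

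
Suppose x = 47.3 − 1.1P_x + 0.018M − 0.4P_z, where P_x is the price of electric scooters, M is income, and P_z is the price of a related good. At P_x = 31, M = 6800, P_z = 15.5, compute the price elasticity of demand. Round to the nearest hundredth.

-0.26

x = 47.3 − 1.1(31) + 0.018(6800) − 0.4(15.5) = 47.3 − 34.1 + 122.4 − 6.2 = 129.4.
∂x/∂P_x = −1.1, so E_p = (−1.1)·(31/129.4) ≈ -0.26.
|E_p| < 1: demand is inelastic.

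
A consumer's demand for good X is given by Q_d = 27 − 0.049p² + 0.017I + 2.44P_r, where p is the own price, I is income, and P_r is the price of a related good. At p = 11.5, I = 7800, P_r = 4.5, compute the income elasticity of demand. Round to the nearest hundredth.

Substituting, Q_d = 27 − 0.049(11.5)² + 0.017(7800) + 2.44(4.5) = 27 − 6.4803 + 132.6 + 10.98 = 164.0998.
∂Q_d/∂I = +0.017, so E_I = 0.017·(7800/164.0998) ≈ 0.81.
E_I ∈ (0,1): normal good (necessity).

0.81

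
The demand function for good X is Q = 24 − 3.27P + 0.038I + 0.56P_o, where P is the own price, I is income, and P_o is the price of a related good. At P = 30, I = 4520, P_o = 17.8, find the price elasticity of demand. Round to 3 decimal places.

At the given point, Q = 24 − 3.27(30) + 0.038(4520) + 0.56(17.8) = 24 − 98.1 + 171.76 + 9.968 = 107.628.
∂Q/∂P = −3.27, so E_p = (−3.27)·(30/107.628) ≈ -0.911.
|E_p| < 1: demand is inelastic.

-0.911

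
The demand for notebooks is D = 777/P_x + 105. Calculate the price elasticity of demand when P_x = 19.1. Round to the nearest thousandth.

-0.279

At P_x = 19.1, D = 145.6806.
dD/dP_x = −777/P_x² = −2.1299.
Point elasticity E = (dD/dP_x)·(P_x/D) = -2.1299 × 19.1/145.6806 ≈ -0.279.
|E| < 1, so demand is inelastic at this price.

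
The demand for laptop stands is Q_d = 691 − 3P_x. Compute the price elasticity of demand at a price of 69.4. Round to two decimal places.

-0.43

At P_x = 69.4, Q_d = 482.8.
dQ_d/dP_x = −3.
Point elasticity E = (dQ_d/dP_x)·(P_x/Q_d) = -3 × 69.4/482.8 ≈ -0.43.
|E| < 1, so demand is inelastic at this price.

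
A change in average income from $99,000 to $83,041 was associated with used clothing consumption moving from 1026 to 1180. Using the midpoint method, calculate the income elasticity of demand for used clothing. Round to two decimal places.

%ΔQ = (1180 − 1026)/[(1026+1180)/2] = 154/1103 ≈ 0.1396.
%ΔI = (83,041 − 99,000)/[(99,000+83,041)/2] = -15959/91020.5 ≈ -0.1753.
E_I = %ΔQ/%ΔI ≈ -0.80.
E_I < 0: inferior good.

-0.80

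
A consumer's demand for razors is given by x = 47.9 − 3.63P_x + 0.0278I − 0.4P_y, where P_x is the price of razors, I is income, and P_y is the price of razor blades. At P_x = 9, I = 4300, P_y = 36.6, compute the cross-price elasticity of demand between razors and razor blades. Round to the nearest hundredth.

x = 47.9 − 3.63(9) + 0.0278(4300) − 0.4(36.6) = 47.9 − 32.67 + 119.54 − 14.64 = 120.13.
∂x/∂P_y = −0.4, so E_xy = -0.4·(36.6/120.13) ≈ -0.12.
E_xy < 0: the goods are complements.

-0.12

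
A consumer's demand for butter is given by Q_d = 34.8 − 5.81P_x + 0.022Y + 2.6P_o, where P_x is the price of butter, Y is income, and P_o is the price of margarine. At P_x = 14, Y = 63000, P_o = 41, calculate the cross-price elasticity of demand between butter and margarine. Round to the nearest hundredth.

0.07

At the given point, Q_d = 34.8 − 5.81(14) + 0.022(63000) + 2.6(41) = 34.8 − 81.34 + 1386 + 106.6 = 1446.06.
∂Q_d/∂P_o = +2.6, so E_xy = 2.6·(41/1446.06) ≈ 0.07.
E_xy > 0: the goods are substitutes.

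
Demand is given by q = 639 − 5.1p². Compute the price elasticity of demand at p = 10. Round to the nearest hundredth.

-7.91

At p = 10, q = 129.
dq/dp = −2·5.1·p = −102.
Point elasticity E = (dq/dp)·(p/q) = -102 × 10/129 ≈ -7.91.
|E| > 1, so demand is elastic at this price.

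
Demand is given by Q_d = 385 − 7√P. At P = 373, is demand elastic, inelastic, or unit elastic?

inelastic

At P = 373, Q_d = 249.8075.
dQ_d/dP = −7/(2√P) = −7/(2·19.3132).
Point elasticity E = (dQ_d/dP)·(P/Q_d) = -0.1812 × 373/249.8075 ≈ -0.271.
|E| ≈ 0.271 < 1, so demand is inelastic.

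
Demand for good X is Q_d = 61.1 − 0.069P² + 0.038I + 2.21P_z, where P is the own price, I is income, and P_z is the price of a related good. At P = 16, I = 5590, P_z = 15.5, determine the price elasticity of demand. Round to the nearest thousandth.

-0.122

Evaluating quantity at (P, I, P_z) gives Q_d = 61.1 − 0.069(16)² + 0.038(5590) + 2.21(15.5) = 61.1 − 17.664 + 212.42 + 34.255 = 290.111.
∂Q_d/∂P = −2·0.069·P = -2.208, so E_p = -2.208·(16/290.111) ≈ -0.122.
|E_p| < 1: demand is inelastic.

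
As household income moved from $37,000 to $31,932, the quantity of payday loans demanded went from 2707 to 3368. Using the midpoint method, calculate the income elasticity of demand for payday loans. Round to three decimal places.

-1.480

%ΔQ = (3368 − 2707)/[(2707+3368)/2] = 661/3037.5 ≈ 0.2176.
%ΔM = (31,932 − 37,000)/[(37,000+31,932)/2] = -5068/34466 ≈ -0.1470.
E_I = %ΔQ/%ΔM ≈ -1.480.
E_I < 0: inferior good.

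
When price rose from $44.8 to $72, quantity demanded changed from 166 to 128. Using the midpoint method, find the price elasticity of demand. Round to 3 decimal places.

-0.555

%ΔQ = (128 − 166)/[(166 + 128)/2] = -38/147 ≈ -0.2585.
%Δp = (72 − 44.8)/[(44.8 + 72)/2] = 27.2/58.4 ≈ 0.4658.
Arc elasticity E = %ΔQ/%Δp ≈ -0.2585/0.4658 ≈ -0.555.
|E| < 1: demand is inelastic over this range.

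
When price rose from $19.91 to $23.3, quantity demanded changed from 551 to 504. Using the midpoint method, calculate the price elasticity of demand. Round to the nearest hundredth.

%ΔQ = (504 − 551)/[(551 + 504)/2] = -47/527.5 ≈ -0.0891.
%Δp = (23.3 − 19.91)/[(19.91 + 23.3)/2] = 3.39/21.605 ≈ 0.1569.
Arc elasticity E = %ΔQ/%Δp ≈ -0.0891/0.1569 ≈ -0.57.
|E| < 1: demand is inelastic over this range.

-0.57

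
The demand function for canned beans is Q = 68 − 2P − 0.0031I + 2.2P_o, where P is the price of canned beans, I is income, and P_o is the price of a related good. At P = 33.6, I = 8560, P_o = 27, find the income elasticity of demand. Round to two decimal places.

First evaluate Q: 68 − 2(33.6) − 0.0031(8560) + 2.2(27) = 68 − 67.2 − 26.536 + 59.4 = 33.664.
∂Q/∂I = −0.0031, so E_I = -0.0031·(8560/33.664) ≈ -0.79.
E_I < 0: inferior good.

-0.79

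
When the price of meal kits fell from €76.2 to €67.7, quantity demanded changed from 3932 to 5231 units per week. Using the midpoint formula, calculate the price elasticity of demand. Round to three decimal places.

-2.400

%ΔQ = (5231 − 3932)/[(3932 + 5231)/2] = 1299/4581.5 ≈ 0.2835.
%Δp = (67.7 − 76.2)/[(76.2 + 67.7)/2] = -8.5/71.95 ≈ -0.1181.
Arc elasticity E = %ΔQ/%Δp ≈ 0.2835/-0.1181 ≈ -2.400.
|E| > 1: demand is elastic over this range.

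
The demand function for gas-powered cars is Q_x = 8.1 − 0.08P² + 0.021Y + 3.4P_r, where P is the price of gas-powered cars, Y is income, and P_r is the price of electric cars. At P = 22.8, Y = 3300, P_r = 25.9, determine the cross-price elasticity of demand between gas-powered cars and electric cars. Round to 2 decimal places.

0.71

Evaluating quantity at (P, Y, P_r) gives Q_x = 8.1 − 0.08(22.8)² + 0.021(3300) + 3.4(25.9) = 8.1 − 41.5872 + 69.3 + 88.06 = 123.8728.
∂Q_x/∂P_r = +3.4, so E_xy = 3.4·(25.9/123.8728) ≈ 0.71.
E_xy > 0: the goods are substitutes.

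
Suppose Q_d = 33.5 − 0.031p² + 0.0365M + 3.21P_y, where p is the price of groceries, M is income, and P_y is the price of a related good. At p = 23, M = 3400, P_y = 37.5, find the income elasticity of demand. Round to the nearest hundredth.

0.47

Q_d = 33.5 − 0.031(23)² + 0.0365(3400) + 3.21(37.5) = 33.5 − 16.399 + 124.1 + 120.375 = 261.576.
∂Q_d/∂M = +0.0365, so E_I = 0.0365·(3400/261.576) ≈ 0.47.
E_I ∈ (0,1): normal good (necessity).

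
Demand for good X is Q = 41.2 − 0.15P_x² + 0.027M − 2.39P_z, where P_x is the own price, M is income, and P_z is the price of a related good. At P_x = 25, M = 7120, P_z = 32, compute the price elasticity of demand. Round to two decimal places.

-2.97

Evaluating quantity at (P_x, M, P_z) gives Q = 41.2 − 0.15(25)² + 0.027(7120) − 2.39(32) = 41.2 − 93.75 + 192.24 − 76.48 = 63.21.
∂Q/∂P_x = −2·0.15·P_x = -7.5, so E_p = -7.5·(25/63.21) ≈ -2.97.
|E_p| > 1: demand is elastic.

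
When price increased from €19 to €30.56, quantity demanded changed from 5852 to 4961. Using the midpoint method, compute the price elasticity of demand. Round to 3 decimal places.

-0.353

%ΔQ = (4961 − 5852)/[(5852 + 4961)/2] = -891/5406.5 ≈ -0.1648.
%Δp = (30.56 − 19)/[(19 + 30.56)/2] = 11.56/24.78 ≈ 0.4665.
Arc elasticity E = %ΔQ/%Δp ≈ -0.1648/0.4665 ≈ -0.353.
|E| < 1: demand is inelastic over this range.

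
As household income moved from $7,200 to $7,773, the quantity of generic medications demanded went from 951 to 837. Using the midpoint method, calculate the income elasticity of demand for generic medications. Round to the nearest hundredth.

-1.67

%ΔQ = (837 − 951)/[(951+837)/2] = -114/894 ≈ -0.1275.
%ΔY = (7,773 − 7,200)/[(7,200+7,773)/2] = 573/7486.5 ≈ 0.0765.
E_I = %ΔQ/%ΔY ≈ -1.67.
E_I < 0: inferior good.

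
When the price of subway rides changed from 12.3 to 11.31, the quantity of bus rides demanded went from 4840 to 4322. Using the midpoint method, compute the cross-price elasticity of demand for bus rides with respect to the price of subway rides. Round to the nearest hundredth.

%ΔQ_x = (4322 − 4840)/[(4840+4322)/2] = -518/4581 ≈ -0.1131.
%ΔP_y = (11.31 − 12.3)/[(12.3+11.31)/2] ≈ -0.0839.
E_xy = -0.1131/-0.0839 ≈ 1.35.
E_xy > 0, so bus rides and subway rides are substitutes.

1.35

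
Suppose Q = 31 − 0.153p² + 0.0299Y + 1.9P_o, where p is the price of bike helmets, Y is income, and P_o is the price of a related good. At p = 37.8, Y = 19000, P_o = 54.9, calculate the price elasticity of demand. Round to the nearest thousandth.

-0.902

First evaluate Q: 31 − 0.153(37.8)² + 0.0299(19000) + 1.9(54.9) = 31 − 218.6125 + 568.1 + 104.31 = 484.7975.
∂Q/∂p = −2·0.153·p = -11.5668, so E_p = -11.5668·(37.8/484.7975) ≈ -0.902.
|E_p| < 1: demand is inelastic.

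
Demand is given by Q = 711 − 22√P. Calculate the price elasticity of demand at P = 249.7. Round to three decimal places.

-0.478

At P = 249.7, Q = 363.3582.
dQ/dP = −22/(2√P) = −22/(2·15.8019).
Point elasticity E = (dQ/dP)·(P/Q) = -0.6961 × 249.7/363.3582 ≈ -0.478.
|E| < 1, so demand is inelastic at this price.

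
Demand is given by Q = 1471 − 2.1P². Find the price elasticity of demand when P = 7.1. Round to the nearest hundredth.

-0.16

At P = 7.1, Q = 1365.139.
dQ/dP = −2·2.1·P = −29.82.
Point elasticity E = (dQ/dP)·(P/Q) = -29.82 × 7.1/1365.139 ≈ -0.16.
|E| < 1, so demand is inelastic at this price.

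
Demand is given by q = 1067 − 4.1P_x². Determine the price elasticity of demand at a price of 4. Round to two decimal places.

At P_x = 4, q = 1001.4.
dq/dP_x = −2·4.1·P_x = −32.8.
Point elasticity E = (dq/dP_x)·(P_x/q) = -32.8 × 4/1001.4 ≈ -0.13.
|E| < 1, so demand is inelastic at this price.

-0.13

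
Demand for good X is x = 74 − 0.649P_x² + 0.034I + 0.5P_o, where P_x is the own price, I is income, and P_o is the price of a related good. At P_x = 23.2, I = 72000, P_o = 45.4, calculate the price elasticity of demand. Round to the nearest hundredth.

First evaluate x: 74 − 0.649(23.2)² + 0.034(72000) + 0.5(45.4) = 74 − 349.3178 + 2448 + 22.7 = 2195.3822.
∂x/∂P_x = −2·0.649·P_x = -30.1136, so E_p = -30.1136·(23.2/2195.3822) ≈ -0.32.
|E_p| < 1: demand is inelastic.

-0.32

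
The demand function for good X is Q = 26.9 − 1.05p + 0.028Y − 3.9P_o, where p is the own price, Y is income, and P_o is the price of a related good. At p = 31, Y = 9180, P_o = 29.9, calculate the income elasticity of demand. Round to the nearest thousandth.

At the given point, Q = 26.9 − 1.05(31) + 0.028(9180) − 3.9(29.9) = 26.9 − 32.55 + 257.04 − 116.61 = 134.78.
∂Q/∂Y = +0.028, so E_I = 0.028·(9180/134.78) ≈ 1.907.
E_I > 1: normal good (luxury).

1.907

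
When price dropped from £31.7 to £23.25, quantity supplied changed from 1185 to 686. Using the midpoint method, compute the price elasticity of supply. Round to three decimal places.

%Δq = (686 − 1185)/[(1185 + 686)/2] = -499/935.5 ≈ -0.5334.
%Δp = (23.25 − 31.7)/[(31.7 + 23.25)/2] = -8.45/27.475 ≈ -0.3076.
Arc elasticity E = %Δq/%Δp ≈ -0.5334/-0.3076 ≈ 1.734.
|E| > 1: supply is elastic over this range.

1.734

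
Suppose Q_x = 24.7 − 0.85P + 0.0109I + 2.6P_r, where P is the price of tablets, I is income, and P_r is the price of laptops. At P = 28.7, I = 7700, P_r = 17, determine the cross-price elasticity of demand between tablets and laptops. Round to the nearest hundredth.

Substituting, Q_x = 24.7 − 0.85(28.7) + 0.0109(7700) + 2.6(17) = 24.7 − 24.395 + 83.93 + 44.2 = 128.435.
∂Q_x/∂P_r = +2.6, so E_xy = 2.6·(17/128.435) ≈ 0.34.
E_xy > 0: the goods are substitutes.

0.34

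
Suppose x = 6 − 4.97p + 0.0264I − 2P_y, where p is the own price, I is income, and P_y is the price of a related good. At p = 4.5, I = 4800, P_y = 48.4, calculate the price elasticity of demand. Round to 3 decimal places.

-1.650

Evaluating quantity at (p, I, P_y) gives x = 6 − 4.97(4.5) + 0.0264(4800) − 2(48.4) = 6 − 22.365 + 126.72 − 96.8 = 13.555.
∂x/∂p = −4.97, so E_p = (−4.97)·(4.5/13.555) ≈ -1.650.
|E_p| > 1: demand is elastic.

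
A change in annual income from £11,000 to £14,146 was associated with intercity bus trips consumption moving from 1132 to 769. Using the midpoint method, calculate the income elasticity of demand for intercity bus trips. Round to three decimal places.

-1.526

%ΔQ = (769 − 1132)/[(1132+769)/2] = -363/950.5 ≈ -0.3819.
%ΔM = (14,146 − 11,000)/[(11,000+14,146)/2] = 3146/12573 ≈ 0.2502.
E_I = %ΔQ/%ΔM ≈ -1.526.
E_I < 0: inferior good.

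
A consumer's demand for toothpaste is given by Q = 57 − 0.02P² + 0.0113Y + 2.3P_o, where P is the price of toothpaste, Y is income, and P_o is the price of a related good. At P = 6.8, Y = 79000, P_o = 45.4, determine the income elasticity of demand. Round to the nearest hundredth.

0.85

Substituting, Q = 57 − 0.02(6.8)² + 0.0113(79000) + 2.3(45.4) = 57 − 0.9248 + 892.7 + 104.42 = 1053.1952.
∂Q/∂Y = +0.0113, so E_I = 0.0113·(79000/1053.1952) ≈ 0.85.
E_I ∈ (0,1): normal good (necessity).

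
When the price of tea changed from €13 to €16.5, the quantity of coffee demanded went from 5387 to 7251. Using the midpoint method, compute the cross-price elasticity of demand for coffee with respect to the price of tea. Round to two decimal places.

1.24

%ΔQ_x = (7251 − 5387)/[(5387+7251)/2] = 1864/6319 ≈ 0.2950.
%ΔP_y = (16.5 − 13)/[(13+16.5)/2] ≈ 0.2373.
E_xy = 0.2950/0.2373 ≈ 1.24.
E_xy > 0, so coffee and tea are substitutes.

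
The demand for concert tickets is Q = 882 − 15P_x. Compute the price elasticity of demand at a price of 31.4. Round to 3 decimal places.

-1.146

At P_x = 31.4, Q = 411.
dQ/dP_x = −15.
Point elasticity E = (dQ/dP_x)·(P_x/Q) = -15 × 31.4/411 ≈ -1.146.
|E| > 1, so demand is elastic at this price.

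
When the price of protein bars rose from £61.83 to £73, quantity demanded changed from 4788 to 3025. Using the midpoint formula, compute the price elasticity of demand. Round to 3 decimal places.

%Δq = (3025 − 4788)/[(4788 + 3025)/2] = -1763/3906.5 ≈ -0.4513.
%Δp = (73 − 61.83)/[(61.83 + 73)/2] = 11.17/67.415 ≈ 0.1657.
Arc elasticity E = %Δq/%Δp ≈ -0.4513/0.1657 ≈ -2.724.
|E| > 1: demand is elastic over this range.

-2.724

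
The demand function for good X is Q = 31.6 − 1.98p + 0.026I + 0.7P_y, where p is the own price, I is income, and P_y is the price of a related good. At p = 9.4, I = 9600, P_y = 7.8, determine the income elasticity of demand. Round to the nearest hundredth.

0.93

Q = 31.6 − 1.98(9.4) + 0.026(9600) + 0.7(7.8) = 31.6 − 18.612 + 249.6 + 5.46 = 268.048.
∂Q/∂I = +0.026, so E_I = 0.026·(9600/268.048) ≈ 0.93.
E_I ∈ (0,1): normal good (necessity).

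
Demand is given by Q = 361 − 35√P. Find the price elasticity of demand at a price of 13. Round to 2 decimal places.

At P = 13, Q = 234.8057.
dQ/dP = −35/(2√P) = −35/(2·3.6056).
Point elasticity E = (dQ/dP)·(P/Q) = -4.8536 × 13/234.8057 ≈ -0.27.
|E| < 1, so demand is inelastic at this price.

-0.27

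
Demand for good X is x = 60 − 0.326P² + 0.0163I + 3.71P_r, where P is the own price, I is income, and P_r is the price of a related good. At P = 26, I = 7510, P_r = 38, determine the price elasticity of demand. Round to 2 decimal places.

First evaluate x: 60 − 0.326(26)² + 0.0163(7510) + 3.71(38) = 60 − 220.376 + 122.413 + 140.98 = 103.017.
∂x/∂P = −2·0.326·P = -16.952, so E_p = -16.952·(26/103.017) ≈ -4.28.
|E_p| > 1: demand is elastic.

-4.28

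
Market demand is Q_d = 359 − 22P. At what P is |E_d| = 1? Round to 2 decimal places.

8.16

For linear demand Q_d = a − bP, E = −bP/(a − bP). |E| = 1 ⇒ bP = a − bP ⇒ P = a/(2b).
P = 359/(2·22) ≈ 8.16.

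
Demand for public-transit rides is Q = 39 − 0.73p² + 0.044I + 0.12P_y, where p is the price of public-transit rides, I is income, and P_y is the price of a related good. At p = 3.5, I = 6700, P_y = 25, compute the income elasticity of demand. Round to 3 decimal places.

At the given point, Q = 39 − 0.73(3.5)² + 0.044(6700) + 0.12(25) = 39 − 8.9425 + 294.8 + 3 = 327.8575.
∂Q/∂I = +0.044, so E_I = 0.044·(6700/327.8575) ≈ 0.899.
E_I ∈ (0,1): normal good (necessity).

0.899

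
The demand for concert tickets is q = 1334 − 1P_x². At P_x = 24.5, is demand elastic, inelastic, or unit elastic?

At P_x = 24.5, q = 733.75.
dq/dP_x = −2·1·P_x = −49.
Point elasticity E = (dq/dP_x)·(P_x/q) = -49 × 24.5/733.75 ≈ -1.636.
|E| ≈ 1.636 > 1, so demand is elastic.

elastic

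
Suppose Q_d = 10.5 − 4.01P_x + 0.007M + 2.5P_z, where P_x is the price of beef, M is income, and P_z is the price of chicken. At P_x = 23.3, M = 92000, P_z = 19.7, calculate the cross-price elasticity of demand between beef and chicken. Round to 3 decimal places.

0.081

At the given point, Q_d = 10.5 − 4.01(23.3) + 0.007(92000) + 2.5(19.7) = 10.5 − 93.433 + 644 + 49.25 = 610.317.
∂Q_d/∂P_z = +2.5, so E_xy = 2.5·(19.7/610.317) ≈ 0.081.
E_xy > 0: the goods are substitutes.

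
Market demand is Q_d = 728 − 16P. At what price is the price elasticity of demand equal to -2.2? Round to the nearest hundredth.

Set −bP/(a − bP) = −2.2 ⇒ bP = 2.2(a − bP) ⇒ bP(1+2.2) = 2.2·a.
P = 2.2·728/(16·3.2) ≈ 31.28.

31.28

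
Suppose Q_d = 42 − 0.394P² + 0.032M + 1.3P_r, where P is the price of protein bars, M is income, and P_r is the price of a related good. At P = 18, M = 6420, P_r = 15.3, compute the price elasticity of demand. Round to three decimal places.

-1.828

Evaluating quantity at (P, M, P_r) gives Q_d = 42 − 0.394(18)² + 0.032(6420) + 1.3(15.3) = 42 − 127.656 + 205.44 + 19.89 = 139.674.
∂Q_d/∂P = −2·0.394·P = -14.184, so E_p = -14.184·(18/139.674) ≈ -1.828.
|E_p| > 1: demand is elastic.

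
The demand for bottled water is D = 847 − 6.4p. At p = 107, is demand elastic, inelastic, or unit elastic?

elastic

At p = 107, D = 162.2.
dD/dp = −6.4.
Point elasticity E = (dD/dp)·(p/D) = -6.4 × 107/162.2 ≈ -4.222.
|E| ≈ 4.222 > 1, so demand is elastic.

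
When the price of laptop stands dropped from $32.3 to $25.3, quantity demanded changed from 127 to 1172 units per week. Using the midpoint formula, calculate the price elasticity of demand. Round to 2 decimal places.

-6.62

%Δq = (1172 − 127)/[(127 + 1172)/2] = 1045/649.5 ≈ 1.6089.
%Δp = (25.3 − 32.3)/[(32.3 + 25.3)/2] = -7/28.8 ≈ -0.2431.
Arc elasticity E = %Δq/%Δp ≈ 1.6089/-0.2431 ≈ -6.62.
|E| > 1: demand is elastic over this range.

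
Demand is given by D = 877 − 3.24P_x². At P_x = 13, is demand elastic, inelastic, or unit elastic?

At P_x = 13, D = 329.44.
dD/dP_x = −2·3.24·P_x = −84.24.
Point elasticity E = (dD/dP_x)·(P_x/D) = -84.24 × 13/329.44 ≈ -3.324.
|E| ≈ 3.324 > 1, so demand is elastic.

elastic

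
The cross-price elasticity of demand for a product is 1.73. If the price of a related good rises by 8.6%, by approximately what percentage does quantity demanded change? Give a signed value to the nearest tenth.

%ΔQ ≈ E × %ΔP_y = (1.73) × (8.6%) ≈ 14.9%.

14.9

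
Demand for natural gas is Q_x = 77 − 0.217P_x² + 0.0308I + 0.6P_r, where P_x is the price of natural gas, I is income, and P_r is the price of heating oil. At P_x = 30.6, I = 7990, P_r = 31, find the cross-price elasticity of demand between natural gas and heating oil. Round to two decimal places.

0.13

Evaluating quantity at (P_x, I, P_r) gives Q_x = 77 − 0.217(30.6)² + 0.0308(7990) + 0.6(31) = 77 − 203.1901 + 246.092 + 18.6 = 138.5019.
∂Q_x/∂P_r = +0.6, so E_xy = 0.6·(31/138.5019) ≈ 0.13.
E_xy > 0: the goods are substitutes.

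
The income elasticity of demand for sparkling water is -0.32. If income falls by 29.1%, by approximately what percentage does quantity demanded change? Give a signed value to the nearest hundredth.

%ΔQ ≈ E × %ΔI = (-0.32) × (-29.1%) ≈ 9.31%.

9.31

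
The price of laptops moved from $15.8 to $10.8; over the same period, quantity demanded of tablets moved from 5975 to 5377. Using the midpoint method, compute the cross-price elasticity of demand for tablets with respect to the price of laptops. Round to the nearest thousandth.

%ΔQ_x = (5377 − 5975)/[(5975+5377)/2] = -598/5676 ≈ -0.1054.
%ΔP_y = (10.8 − 15.8)/[(15.8+10.8)/2] ≈ -0.3759.
E_xy = -0.1054/-0.3759 ≈ 0.280.
E_xy > 0, so tablets and laptops are substitutes.

0.280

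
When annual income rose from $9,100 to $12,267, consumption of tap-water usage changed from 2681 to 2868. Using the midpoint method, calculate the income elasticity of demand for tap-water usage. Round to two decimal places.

%ΔQ = (2868 − 2681)/[(2681+2868)/2] = 187/2774.5 ≈ 0.0674.
%ΔI = (12,267 − 9,100)/[(9,100+12,267)/2] = 3167/10683.5 ≈ 0.2964.
E_I = %ΔQ/%ΔI ≈ 0.23.
E_I ∈ (0,1): normal good (necessity).

0.23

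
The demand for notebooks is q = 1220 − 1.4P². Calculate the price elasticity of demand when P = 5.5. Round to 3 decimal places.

At P = 5.5, q = 1177.65.
dq/dP = −2·1.4·P = −15.4.
Point elasticity E = (dq/dP)·(P/q) = -15.4 × 5.5/1177.65 ≈ -0.072.
|E| < 1, so demand is inelastic at this price.

-0.072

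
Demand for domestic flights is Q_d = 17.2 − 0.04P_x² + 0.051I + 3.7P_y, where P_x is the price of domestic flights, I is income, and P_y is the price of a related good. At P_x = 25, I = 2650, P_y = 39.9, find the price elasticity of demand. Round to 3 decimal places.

Q_d = 17.2 − 0.04(25)² + 0.051(2650) + 3.7(39.9) = 17.2 − 25 + 135.15 + 147.63 = 274.98.
∂Q_d/∂P_x = −2·0.04·P_x = -2, so E_p = -2·(25/274.98) ≈ -0.182.
|E_p| < 1: demand is inelastic.

-0.182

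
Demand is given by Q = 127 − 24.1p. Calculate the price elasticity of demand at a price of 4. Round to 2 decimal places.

At p = 4, Q = 30.6.
dQ/dp = −24.1.
Point elasticity E = (dQ/dp)·(p/Q) = -24.1 × 4/30.6 ≈ -3.15.
|E| > 1, so demand is elastic at this price.

-3.15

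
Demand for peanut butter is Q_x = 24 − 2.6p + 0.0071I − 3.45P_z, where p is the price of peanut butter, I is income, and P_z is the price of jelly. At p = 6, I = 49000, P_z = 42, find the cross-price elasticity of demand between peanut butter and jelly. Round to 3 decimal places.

-0.685

Evaluating quantity at (p, I, P_z) gives Q_x = 24 − 2.6(6) + 0.0071(49000) − 3.45(42) = 24 − 15.6 + 347.9 − 144.9 = 211.4.
∂Q_x/∂P_z = −3.45, so E_xy = -3.45·(42/211.4) ≈ -0.685.
E_xy < 0: the goods are complements.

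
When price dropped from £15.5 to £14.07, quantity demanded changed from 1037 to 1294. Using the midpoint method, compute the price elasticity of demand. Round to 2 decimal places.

-2.28

%Δq = (1294 − 1037)/[(1037 + 1294)/2] = 257/1165.5 ≈ 0.2205.
%ΔP = (14.07 − 15.5)/[(15.5 + 14.07)/2] = -1.43/14.785 ≈ -0.0967.
Arc elasticity E = %Δq/%ΔP ≈ 0.2205/-0.0967 ≈ -2.28.
|E| > 1: demand is elastic over this range.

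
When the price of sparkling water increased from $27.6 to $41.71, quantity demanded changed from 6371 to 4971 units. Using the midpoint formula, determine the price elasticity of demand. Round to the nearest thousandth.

%ΔQ = (4971 − 6371)/[(6371 + 4971)/2] = -1400/5671 ≈ -0.2469.
%ΔP = (41.71 − 27.6)/[(27.6 + 41.71)/2] = 14.11/34.655 ≈ 0.4072.
Arc elasticity E = %ΔQ/%ΔP ≈ -0.2469/0.4072 ≈ -0.606.
|E| < 1: demand is inelastic over this range.

-0.606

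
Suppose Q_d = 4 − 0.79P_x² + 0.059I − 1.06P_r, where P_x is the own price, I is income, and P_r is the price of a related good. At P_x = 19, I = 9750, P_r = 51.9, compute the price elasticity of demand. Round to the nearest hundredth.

At the given point, Q_d = 4 − 0.79(19)² + 0.059(9750) − 1.06(51.9) = 4 − 285.19 + 575.25 − 55.014 = 239.046.
∂Q_d/∂P_x = −2·0.79·P_x = -30.02, so E_p = -30.02·(19/239.046) ≈ -2.39.
|E_p| > 1: demand is elastic.

-2.39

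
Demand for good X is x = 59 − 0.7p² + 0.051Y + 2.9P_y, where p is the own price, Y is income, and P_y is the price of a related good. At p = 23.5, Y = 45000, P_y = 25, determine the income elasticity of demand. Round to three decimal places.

Substituting, x = 59 − 0.7(23.5)² + 0.051(45000) + 2.9(25) = 59 − 386.575 + 2295 + 72.5 = 2039.925.
∂x/∂Y = +0.051, so E_I = 0.051·(45000/2039.925) ≈ 1.125.
E_I > 1: normal good (luxury).

1.125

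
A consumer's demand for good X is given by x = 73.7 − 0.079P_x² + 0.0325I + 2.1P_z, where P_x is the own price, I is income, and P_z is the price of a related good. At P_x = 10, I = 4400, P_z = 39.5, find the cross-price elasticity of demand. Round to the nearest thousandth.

0.284

x = 73.7 − 0.079(10)² + 0.0325(4400) + 2.1(39.5) = 73.7 − 7.9 + 143 + 82.95 = 291.75.
∂x/∂P_z = +2.1, so E_xy = 2.1·(39.5/291.75) ≈ 0.284.
E_xy > 0: the goods are substitutes.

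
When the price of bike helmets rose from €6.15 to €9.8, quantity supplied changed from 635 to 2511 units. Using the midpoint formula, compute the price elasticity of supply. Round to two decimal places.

2.61

%ΔQ = (2511 − 635)/[(635 + 2511)/2] = 1876/1573 ≈ 1.1926.
%ΔP = (9.8 − 6.15)/[(6.15 + 9.8)/2] = 3.65/7.975 ≈ 0.4577.
Arc elasticity E = %ΔQ/%ΔP ≈ 1.1926/0.4577 ≈ 2.61.
|E| > 1: supply is elastic over this range.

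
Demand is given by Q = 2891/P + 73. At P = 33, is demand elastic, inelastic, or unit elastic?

inelastic

At P = 33, Q = 160.6061.
dQ/dP = −2891/P² = −2.6547.
Point elasticity E = (dQ/dP)·(P/Q) = -2.6547 × 33/160.6061 ≈ -0.545.
|E| ≈ 0.545 < 1, so demand is inelastic.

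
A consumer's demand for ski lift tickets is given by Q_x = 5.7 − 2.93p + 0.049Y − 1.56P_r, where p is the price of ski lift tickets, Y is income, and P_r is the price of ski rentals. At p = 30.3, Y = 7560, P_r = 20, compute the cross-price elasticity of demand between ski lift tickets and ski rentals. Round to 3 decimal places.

First evaluate Q_x: 5.7 − 2.93(30.3) + 0.049(7560) − 1.56(20) = 5.7 − 88.779 + 370.44 − 31.2 = 256.161.
∂Q_x/∂P_r = −1.56, so E_xy = -1.56·(20/256.161) ≈ -0.122.
E_xy < 0: the goods are complements.

-0.122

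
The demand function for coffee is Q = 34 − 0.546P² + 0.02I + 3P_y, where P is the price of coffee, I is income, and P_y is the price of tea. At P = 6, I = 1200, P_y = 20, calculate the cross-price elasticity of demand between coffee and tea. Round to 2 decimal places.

First evaluate Q: 34 − 0.546(6)² + 0.02(1200) + 3(20) = 34 − 19.656 + 24 + 60 = 98.344.
∂Q/∂P_y = +3, so E_xy = 3·(20/98.344) ≈ 0.61.
E_xy > 0: the goods are substitutes.

0.61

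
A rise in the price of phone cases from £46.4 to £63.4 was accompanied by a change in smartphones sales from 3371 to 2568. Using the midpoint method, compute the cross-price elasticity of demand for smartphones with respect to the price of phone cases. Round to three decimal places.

-0.873

%ΔQ_x = (2568 − 3371)/[(3371+2568)/2] = -803/2969.5 ≈ -0.2704.
%ΔP_y = (63.4 − 46.4)/[(46.4+63.4)/2] ≈ 0.3097.
E_xy = -0.2704/0.3097 ≈ -0.873.
E_xy < 0, so smartphones and phone cases are complements.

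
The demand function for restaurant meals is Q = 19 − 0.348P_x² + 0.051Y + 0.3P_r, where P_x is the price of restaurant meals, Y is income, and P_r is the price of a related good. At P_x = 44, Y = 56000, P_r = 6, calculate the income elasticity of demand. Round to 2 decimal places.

At the given point, Q = 19 − 0.348(44)² + 0.051(56000) + 0.3(6) = 19 − 673.728 + 2856 + 1.8 = 2203.072.
∂Q/∂Y = +0.051, so E_I = 0.051·(56000/2203.072) ≈ 1.30.
E_I > 1: normal good (luxury).

1.30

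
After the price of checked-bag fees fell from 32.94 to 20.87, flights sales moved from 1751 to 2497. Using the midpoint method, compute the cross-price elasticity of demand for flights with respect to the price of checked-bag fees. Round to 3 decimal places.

%ΔQ_x = (2497 − 1751)/[(1751+2497)/2] = 746/2124 ≈ 0.3512.
%ΔP_y = (20.87 − 32.94)/[(32.94+20.87)/2] ≈ -0.4486.
E_xy = 0.3512/-0.4486 ≈ -0.783.
E_xy < 0, so flights and checked-bag fees are complements.

-0.783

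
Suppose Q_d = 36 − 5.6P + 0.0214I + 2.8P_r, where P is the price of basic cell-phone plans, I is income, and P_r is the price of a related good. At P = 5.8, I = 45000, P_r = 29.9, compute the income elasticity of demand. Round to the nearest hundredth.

Evaluating quantity at (P, I, P_r) gives Q_d = 36 − 5.6(5.8) + 0.0214(45000) + 2.8(29.9) = 36 − 32.48 + 963 + 83.72 = 1050.24.
∂Q_d/∂I = +0.0214, so E_I = 0.0214·(45000/1050.24) ≈ 0.92.
E_I ∈ (0,1): normal good (necessity).

0.92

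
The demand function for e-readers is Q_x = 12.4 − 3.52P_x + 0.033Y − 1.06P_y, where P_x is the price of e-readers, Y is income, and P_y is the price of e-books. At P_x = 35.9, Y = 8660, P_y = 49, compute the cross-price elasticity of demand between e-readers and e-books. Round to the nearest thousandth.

-0.433

Evaluating quantity at (P_x, Y, P_y) gives Q_x = 12.4 − 3.52(35.9) + 0.033(8660) − 1.06(49) = 12.4 − 126.368 + 285.78 − 51.94 = 119.872.
∂Q_x/∂P_y = −1.06, so E_xy = -1.06·(49/119.872) ≈ -0.433.
E_xy < 0: the goods are complements.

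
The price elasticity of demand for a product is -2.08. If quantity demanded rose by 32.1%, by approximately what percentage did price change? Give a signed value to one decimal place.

-15.4

%ΔQ ≈ E × %ΔP ⇒ %ΔP = %ΔQ / E = (32.1%)/(-2.08) ≈ -15.4%.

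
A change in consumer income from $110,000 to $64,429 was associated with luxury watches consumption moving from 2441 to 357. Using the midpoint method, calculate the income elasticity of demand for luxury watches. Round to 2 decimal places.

2.85

%ΔQ = (357 − 2441)/[(2441+357)/2] = -2084/1399 ≈ -1.4896.
%ΔI = (64,429 − 110,000)/[(110,000+64,429)/2] = -45571/87214.5 ≈ -0.5225.
E_I = %ΔQ/%ΔI ≈ 2.85.
E_I > 1: normal good (luxury).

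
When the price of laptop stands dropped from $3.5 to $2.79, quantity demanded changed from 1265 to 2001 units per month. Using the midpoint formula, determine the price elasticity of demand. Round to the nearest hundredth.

%ΔQ = (2001 − 1265)/[(1265 + 2001)/2] = 736/1633 ≈ 0.4507.
%ΔP = (2.79 − 3.5)/[(3.5 + 2.79)/2] = -0.71/3.145 ≈ -0.2258.
Arc elasticity E = %ΔQ/%ΔP ≈ 0.4507/-0.2258 ≈ -2.00.
|E| > 1: demand is elastic over this range.

-2.00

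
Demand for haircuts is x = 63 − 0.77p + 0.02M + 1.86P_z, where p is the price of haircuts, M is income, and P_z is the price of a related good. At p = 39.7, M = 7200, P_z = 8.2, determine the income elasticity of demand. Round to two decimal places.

0.75

Substituting, x = 63 − 0.77(39.7) + 0.02(7200) + 1.86(8.2) = 63 − 30.569 + 144 + 15.252 = 191.683.
∂x/∂M = +0.02, so E_I = 0.02·(7200/191.683) ≈ 0.75.
E_I ∈ (0,1): normal good (necessity).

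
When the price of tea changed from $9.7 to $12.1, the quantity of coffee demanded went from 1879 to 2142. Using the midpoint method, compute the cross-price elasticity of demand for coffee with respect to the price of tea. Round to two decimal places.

%ΔQ_x = (2142 − 1879)/[(1879+2142)/2] = 263/2010.5 ≈ 0.1308.
%ΔP_y = (12.1 − 9.7)/[(9.7+12.1)/2] ≈ 0.2202.
E_xy = 0.1308/0.2202 ≈ 0.59.
E_xy > 0, so coffee and tea are substitutes.

0.59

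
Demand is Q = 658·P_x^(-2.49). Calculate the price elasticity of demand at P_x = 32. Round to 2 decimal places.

For a Cobb–Douglas (constant-elasticity) form Q = A·P_x^α·…, the elasticity with respect to P_x equals the exponent α at every point.
Here the exponent on P_x is -2.49, so the price elasticity of demand is -2.49.

-2.49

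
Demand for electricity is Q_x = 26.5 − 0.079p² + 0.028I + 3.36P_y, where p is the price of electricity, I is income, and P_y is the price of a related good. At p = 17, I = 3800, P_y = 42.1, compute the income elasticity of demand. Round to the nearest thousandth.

0.423

First evaluate Q_x: 26.5 − 0.079(17)² + 0.028(3800) + 3.36(42.1) = 26.5 − 22.831 + 106.4 + 141.456 = 251.525.
∂Q_x/∂I = +0.028, so E_I = 0.028·(3800/251.525) ≈ 0.423.
E_I ∈ (0,1): normal good (necessity).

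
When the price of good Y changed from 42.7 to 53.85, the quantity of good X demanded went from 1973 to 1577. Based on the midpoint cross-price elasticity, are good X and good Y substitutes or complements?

%ΔQ_x = (1577 − 1973)/[(1973+1577)/2] = -396/1775 ≈ -0.2231.
%ΔP_y = (53.85 − 42.7)/[(42.7+53.85)/2] ≈ 0.2310.
E_xy = -0.2231/0.2310 ≈ -0.966.
E_xy < 0, so the goods are complements.

complements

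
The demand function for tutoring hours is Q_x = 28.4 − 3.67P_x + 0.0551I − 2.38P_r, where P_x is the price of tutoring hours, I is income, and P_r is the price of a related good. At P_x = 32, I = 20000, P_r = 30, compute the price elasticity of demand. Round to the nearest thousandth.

-0.125

Evaluating quantity at (P_x, I, P_r) gives Q_x = 28.4 − 3.67(32) + 0.0551(20000) − 2.38(30) = 28.4 − 117.44 + 1102 − 71.4 = 941.56.
∂Q_x/∂P_x = −3.67, so E_p = (−3.67)·(32/941.56) ≈ -0.125.
|E_p| < 1: demand is inelastic.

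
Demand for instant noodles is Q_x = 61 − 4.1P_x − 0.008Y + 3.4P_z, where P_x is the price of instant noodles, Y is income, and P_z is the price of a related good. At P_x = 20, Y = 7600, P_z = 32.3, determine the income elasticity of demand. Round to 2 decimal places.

-2.17

Evaluating quantity at (P_x, Y, P_z) gives Q_x = 61 − 4.1(20) − 0.008(7600) + 3.4(32.3) = 61 − 82 − 60.8 + 109.82 = 28.02.
∂Q_x/∂Y = −0.008, so E_I = -0.008·(7600/28.02) ≈ -2.17.
E_I < 0: inferior good.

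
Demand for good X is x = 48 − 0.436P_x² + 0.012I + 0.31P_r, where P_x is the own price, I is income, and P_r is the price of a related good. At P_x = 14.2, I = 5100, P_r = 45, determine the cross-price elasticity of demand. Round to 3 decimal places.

At the given point, x = 48 − 0.436(14.2)² + 0.012(5100) + 0.31(45) = 48 − 87.915 + 61.2 + 13.95 = 35.235.
∂x/∂P_r = +0.31, so E_xy = 0.31·(45/35.235) ≈ 0.396.
E_xy > 0: the goods are substitutes.

0.396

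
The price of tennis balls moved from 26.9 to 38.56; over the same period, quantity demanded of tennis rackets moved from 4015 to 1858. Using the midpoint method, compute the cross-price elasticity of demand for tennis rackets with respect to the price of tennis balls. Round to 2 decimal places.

%ΔQ_x = (1858 − 4015)/[(4015+1858)/2] = -2157/2936.5 ≈ -0.7345.
%ΔP_y = (38.56 − 26.9)/[(26.9+38.56)/2] ≈ 0.3562.
E_xy = -0.7345/0.3562 ≈ -2.06.
E_xy < 0, so tennis rackets and tennis balls are complements.

-2.06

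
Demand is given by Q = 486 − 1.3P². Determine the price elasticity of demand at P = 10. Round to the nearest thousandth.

At P = 10, Q = 356.
dQ/dP = −2·1.3·P = −26.
Point elasticity E = (dQ/dP)·(P/Q) = -26 × 10/356 ≈ -0.730.
|E| < 1, so demand is inelastic at this price.

-0.730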